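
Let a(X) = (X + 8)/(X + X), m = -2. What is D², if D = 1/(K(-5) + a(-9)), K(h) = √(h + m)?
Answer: 324/(1 + 18*I*√7)² ≈ -0.14267 - 0.0059941*I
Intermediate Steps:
K(h) = √(-2 + h) (K(h) = √(h - 2) = √(-2 + h))
a(X) = (8 + X)/(2*X) (a(X) = (8 + X)/((2*X)) = (8 + X)*(1/(2*X)) = (8 + X)/(2*X))
D = 1/(1/18 + I*√7) (D = 1/(√(-2 - 5) + (½)*(8 - 9)/(-9)) = 1/(√(-7) + (½)*(-⅑)*(-1)) = 1/(I*√7 + 1/18) = 1/(1/18 + I*√7) ≈ 0.007933 - 0.3778*I)
D² = (18/2269 - 324*I*√7/2269)²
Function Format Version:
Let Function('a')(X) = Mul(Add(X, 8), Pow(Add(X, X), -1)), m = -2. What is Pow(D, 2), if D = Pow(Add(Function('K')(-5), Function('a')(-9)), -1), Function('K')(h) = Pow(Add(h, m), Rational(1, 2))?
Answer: Mul(324, Pow(Add(1, Mul(18, I, Pow(7, Rational(1, 2)))), -2)) ≈ Add(-0.14267, Mul(-0.0059941, I))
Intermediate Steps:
Function('K')(h) = Pow(Add(-2, h), Rational(1, 2)) (Function('K')(h) = Pow(Add(h, -2), Rational(1, 2)) = Pow(Add(-2, h), Rational(1, 2)))
Function('a')(X) = Mul(Rational(1, 2), Pow(X, -1), Add(8, X)) (Function('a')(X) = Mul(Add(8, X), Pow(Mul(2, X), -1)) = Mul(Add(8, X), Mul(Rational(1, 2), Pow(X, -1))) = Mul(Rational(1, 2), Pow(X, -1), Add(8, X)))
D = Pow(Add(Rational(1, 18), Mul(I, Pow(7, Rational(1, 2)))), -1) (D = Pow(Add(Pow(Add(-2, -5), Rational(1, 2)), Mul(Rational(1, 2), Pow(-9, -1), Add(8, -9))), -1) = Pow(Add(Pow(-7, Rational(1, 2)), Mul(Rational(1, 2), Rational(-1, 9), -1)), -1) = Pow(Add(Mul(I, Pow(7, Rational(1, 2))), Rational(1, 18)), -1) = Pow(Add(Rational(1, 18), Mul(I, Pow(7, Rational(1, 2)))), -1) ≈ Add(0.0079330, Mul(-0.37780, I)))
Pow(D, 2) = Pow(Add(Rational(18, 2269), Mul(Rational(-324, 2269), I, Pow(7, Rational(1, 2)))), 2)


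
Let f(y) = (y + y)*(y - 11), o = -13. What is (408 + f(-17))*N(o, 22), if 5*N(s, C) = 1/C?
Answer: 136/11 ≈ 12.364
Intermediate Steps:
f(y) = 2*y*(-11 + y) (f(y) = (2*y)*(-11 + y) = 2*y*(-11 + y))
N(s, C) = 1/(5*C)
(408 + f(-17))*N(o, 22) = (408 + 2*(-17)*(-11 - 17))*((⅕)/22) = (408 + 2*(-17)*(-28))*((⅕)*(1/22)) = (408 + 952)*(1/110) = 1360*(1/110) = 136/11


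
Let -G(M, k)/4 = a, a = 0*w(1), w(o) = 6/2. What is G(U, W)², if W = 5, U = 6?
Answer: 0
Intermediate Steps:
w(o) = 3 (w(o) = 6*(½) = 3)
a = 0 (a = 0*3 = 0)
G(M, k) = 0 (G(M, k) = -4*0 = 0)
G(U, W)² = 0² = 0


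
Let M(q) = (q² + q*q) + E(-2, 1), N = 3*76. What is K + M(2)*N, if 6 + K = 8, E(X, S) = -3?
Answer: 1142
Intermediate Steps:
N = 228
K = 2 (K = -6 + 8 = 2)
M(q) = -3 + 2*q² (M(q) = (q² + q*q) - 3 = (q² + q²) - 3 = 2*q² - 3 = -3 + 2*q²)
K + M(2)*N = 2 + (-3 + 2*2²)*228 = 2 + (-3 + 2*4)*228 = 2 + (-3 + 8)*228 = 2 + 5*228 = 2 + 1140 = 1142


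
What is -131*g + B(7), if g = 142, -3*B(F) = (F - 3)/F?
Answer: -390646/21 ≈ -18602.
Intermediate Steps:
B(F) = -(-3 + F)/(3*F) (B(F) = -(F - 3)/(3*F) = -(-3 + F)/(3*F))
-131*g + B(7) = -131*142 + (⅓)*(3 - 1*7)/7 = -18602 + (⅓)*(⅐)*(3 - 7) = -18602 + (⅓)*(⅐)*(-4) = -18602 - 4/21 = -390646/21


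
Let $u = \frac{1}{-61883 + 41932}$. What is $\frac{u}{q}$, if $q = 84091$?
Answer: $- \frac{1}{1677699541} \approx -5.9605 \cdot 10^{-10}$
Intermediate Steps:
$u = - \frac{1}{19951}$ ($u = \frac{1}{-19951} = - \frac{1}{19951} \approx -5.0123 \cdot 10^{-5}$)
$\frac{u}{q} = - \frac{1}{19951 \cdot 84091} = \left(- \frac{1}{19951}\right) \frac{1}{84091} = - \frac{1}{1677699541}$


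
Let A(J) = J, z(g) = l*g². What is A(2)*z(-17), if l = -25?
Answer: -14450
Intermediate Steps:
z(g) = -25*g²
A(2)*z(-17) = 2*(-25*(-17)²) = 2*(-25*289) = 2*(-7225) = -14450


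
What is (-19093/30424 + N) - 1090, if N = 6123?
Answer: 153104899/30424 ≈ 5032.4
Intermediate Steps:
(-19093/30424 + N) - 1090 = (-19093/30424 + 6123) - 1090 = 186267059/30424 - 1090 = 153104899/30424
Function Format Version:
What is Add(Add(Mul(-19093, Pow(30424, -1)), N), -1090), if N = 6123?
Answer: Rational(153104899, 30424) ≈ 5032.4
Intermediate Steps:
Add(Add(Mul(-19093, Pow(30424, -1)), N), -1090) = Add(Add(Mul(-19093, Pow(30424, -1)), 6123), -1090) = Add(Add(Mul(-19093, Rational(1, 30424)), 6123), -1090) = Add(Add(Rational(-19093, 30424), 6123), -1090) = Add(Rational(186267059, 30424), -1090) = Rational(153104899, 30424)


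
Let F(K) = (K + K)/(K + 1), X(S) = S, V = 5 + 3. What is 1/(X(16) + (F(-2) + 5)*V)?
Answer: 1/88 ≈ 0.011364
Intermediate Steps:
V = 8
F(K) = 2*K/(1 + K) (F(K) = (2*K)/(1 + K) = 2*K/(1 + K))
1/(X(16) + (F(-2) + 5)*V) = 1/(16 + (2*(-2)/(1 - 2) + 5)*8) = 1/(16 + (2*(-2)/(-1) + 5)*8) = 1/(16 + (2*(-2)*(-1) + 5)*8) = 1/(16 + (4 + 5)*8) = 1/(16 + 9*8) = 1/(16 + 72) = 1/88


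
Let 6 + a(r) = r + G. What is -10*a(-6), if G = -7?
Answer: 190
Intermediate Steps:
a(r) = -13 + r (a(r) = -6 + (r - 7) = -6 + (-7 + r) = -13 + r)
-10*a(-6) = -10*(-13 - 6) = -10*(-19) = 190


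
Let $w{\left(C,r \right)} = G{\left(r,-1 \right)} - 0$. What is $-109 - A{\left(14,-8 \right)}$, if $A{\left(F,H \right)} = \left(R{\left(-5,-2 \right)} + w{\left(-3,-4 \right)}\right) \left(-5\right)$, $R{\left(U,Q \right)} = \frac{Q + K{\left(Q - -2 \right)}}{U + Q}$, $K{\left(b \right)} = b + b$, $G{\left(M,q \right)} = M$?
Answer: $- \frac{893}{7} \approx -127.57$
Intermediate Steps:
$w{\left(C,r \right)} = r$ ($w{\left(C,r \right)} = r - 0 = r + 0 = r$)
$K{\left(b \right)} = 2 b$
$R{\left(U,Q \right)} = \frac{4 + 3 Q}{Q + U}$ ($R{\left(U,Q \right)} = \frac{Q + 2 \left(Q - -2\right)}{U + Q} = \frac{Q + 2 \left(Q + 2\right)}{Q + U} = \frac{Q + 2 \left(2 + Q\right)}{Q + U} = \frac{Q + \left(4 + 2 Q\right)}{Q + U} = \frac{4 + 3 Q}{Q + U}$)
$A{\left(F,H \right)} = \frac{130}{7}$ ($A{\left(F,H \right)} = \left(\frac{4 + 3 \left(-2\right)}{-2 - 5} - 4\right) \left(-5\right) = \left(\frac{4 - 6}{-7} - 4\right) \left(-5\right) = \left(\left(- \frac{1}{7}\right) \left(-2\right) - 4\right) \left(-5\right) = \left(\frac{2}{7} - 4\right) \left(-5\right) = \left(- \frac{26}{7}\right) \left(-5\right) = \frac{130}{7}$)
$-109 - A{\left(14,-8 \right)} = -109 - \frac{130}{7} = - \frac{893}{7}$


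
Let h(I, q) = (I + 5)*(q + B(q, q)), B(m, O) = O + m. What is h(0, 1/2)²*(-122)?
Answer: -13725/2 ≈ -6862.5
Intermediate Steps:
h(I, q) = 3*q*(5 + I) (h(I, q) = (I + 5)*(q + (q + q)) = (5 + I)*(q + 2*q) = (5 + I)*(3*q) = 3*q*(5 + I))
h(0, 1/2)²*(-122) = (3*(5 + 0)/2)²*(-122) = (3*(½)*5)²*(-122) = (15/2)²*(-122) = (225/4)*(-122) = -13725/2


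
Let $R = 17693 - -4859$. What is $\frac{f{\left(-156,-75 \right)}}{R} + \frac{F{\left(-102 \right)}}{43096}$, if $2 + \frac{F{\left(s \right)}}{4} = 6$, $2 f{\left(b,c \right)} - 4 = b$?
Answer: $- \frac{91077}{30371906} \approx -0.0029987$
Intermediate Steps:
$f{\left(b,c \right)} = 2 + \frac{b}{2}$
$F{\left(s \right)} = 16$ ($F{\left(s \right)} = -8 + 4 \cdot 6 = -8 + 24 = 16$)
$R = 22552$ ($R = 17693 + 4859 = 22552$)
$\frac{f{\left(-156,-75 \right)}}{R} + \frac{F{\left(-102 \right)}}{43096} = \frac{2 + \frac{1}{2} \left(-156\right)}{22552} + \frac{16}{43096} = \left(2 - 78\right) \frac{1}{22552} + 16 \cdot \frac{1}{43096} = \left(-76\right) \frac{1}{22552} + \frac{2}{5387} = - \frac{19}{5638} + \frac{2}{5387} = - \frac{91077}{30371906}$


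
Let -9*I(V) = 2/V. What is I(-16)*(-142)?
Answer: -71/36 ≈ -1.9722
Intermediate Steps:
I(V) = -2/(9*V)
I(-16)*(-142) = -2/9/(-16)*(-142) = -2/9*(-1/16)*(-142) = (1/72)*(-142) = -71/36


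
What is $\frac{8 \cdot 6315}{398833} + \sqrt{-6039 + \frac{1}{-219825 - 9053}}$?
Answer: $\frac{50520}{398833} + \frac{i \sqrt{316353853949354}}{228878} \approx 0.12667 + 77.711 i$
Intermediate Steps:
$\frac{8 \cdot 6315}{398833} + \sqrt{-6039 + \frac{1}{-219825 - 9053}} = 50520 \cdot \frac{1}{398833} + \sqrt{-6039 + \frac{1}{-228878}} = \frac{50520}{398833} + \sqrt{-6039 - \frac{1}{228878}} = \frac{50520}{398833} + \sqrt{- \frac{1382194243}{228878}} = \frac{50520}{398833} + \frac{i \sqrt{316353853949354}}{228878}$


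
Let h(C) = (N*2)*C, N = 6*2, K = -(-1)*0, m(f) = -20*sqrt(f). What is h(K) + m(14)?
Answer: -20*sqrt(14) ≈ -74.833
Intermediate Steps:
K = 0 (K = -1*0 = 0)
N = 12
h(C) = 24*C (h(C) = (12*2)*C = 24*C)
h(K) + m(14) = 24*0 - 20*sqrt(14) = 0 - 20*sqrt(14) = -20*sqrt(14)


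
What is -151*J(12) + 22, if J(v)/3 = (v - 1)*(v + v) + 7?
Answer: -122741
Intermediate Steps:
J(v) = 21 + 6*v*(-1 + v) (J(v) = 3*((v - 1)*(v + v) + 7) = 3*((-1 + v)*(2*v) + 7) = 3*(2*v*(-1 + v) + 7) = 3*(7 + 2*v*(-1 + v)) = 21 + 6*v*(-1 + v))
-151*J(12) + 22 = -151*(21 - 6*12 + 6*12²) + 22 = -151*(21 - 72 + 6*144) + 22 = -151*(21 - 72 + 864) + 22 = -151*813 + 22 = -122763 + 22 = -122741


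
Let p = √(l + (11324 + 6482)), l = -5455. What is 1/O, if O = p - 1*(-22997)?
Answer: 22997/528849658 - √12351/528849658 ≈ 4.3275e-5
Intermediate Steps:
p = √12351 (p = √(-5455 + (11324 + 6482)) = √(-5455 + 17806) = √12351 ≈ 111.14)
O = 22997 + √12351 (O = √12351 - 1*(-22997) = √12351 + 22997 = 22997 + √12351 ≈ 23108.)
1/O = 1/(22997 + √12351)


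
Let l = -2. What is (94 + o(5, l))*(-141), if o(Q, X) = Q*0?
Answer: -13254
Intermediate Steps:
o(Q, X) = 0
(94 + o(5, l))*(-141) = (94 + 0)*(-141) = 94*(-141) = -13254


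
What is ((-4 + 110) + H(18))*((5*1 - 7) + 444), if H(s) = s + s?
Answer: 62764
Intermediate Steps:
H(s) = 2*s
((-4 + 110) + H(18))*((5*1 - 7) + 444) = ((-4 + 110) + 2*18)*((5*1 - 7) + 444) = (106 + 36)*((5 - 7) + 444) = 142*(-2 + 444) = 142*442 = 62764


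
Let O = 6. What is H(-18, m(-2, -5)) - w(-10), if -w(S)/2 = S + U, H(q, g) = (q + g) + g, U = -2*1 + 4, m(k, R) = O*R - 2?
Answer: -98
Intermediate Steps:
m(k, R) = -2 + 6*R (m(k, R) = 6*R - 2 = -2 + 6*R)
U = 2 (U = -2 + 4 = 2)
H(q, g) = q + 2*g (H(q, g) = (g + q) + g = q + 2*g)
w(S) = -4 - 2*S (w(S) = -2*(S + 2) = -2*(2 + S) = -4 - 2*S)
H(-18, m(-2, -5)) - w(-10) = (-18 + 2*(-2 + 6*(-5))) - (-4 - 2*(-10)) = (-18 + 2*(-2 - 30)) - (-4 + 20) = (-18 + 2*(-32)) - 1*16 = (-18 - 64) - 16 = -82 - 16 = -98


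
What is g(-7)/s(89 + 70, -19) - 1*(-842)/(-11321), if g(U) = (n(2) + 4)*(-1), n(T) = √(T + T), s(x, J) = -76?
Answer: 1967/430198 ≈ 0.0045723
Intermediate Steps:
n(T) = √2*√T (n(T) = √(2*T) = √2*√T)
g(U) = -6 (g(U) = (√2*√2 + 4)*(-1) = (2 + 4)*(-1) = 6*(-1) = -6)
g(-7)/s(89 + 70, -19) - 1*(-842)/(-11321) = -6/(-76) - 1*(-842)/(-11321) = -6*(-1/76) + 842*(-1/11321) = 3/38 - 842/11321 = 1967/430198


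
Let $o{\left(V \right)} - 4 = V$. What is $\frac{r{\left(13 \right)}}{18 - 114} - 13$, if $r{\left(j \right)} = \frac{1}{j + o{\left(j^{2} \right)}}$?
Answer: $- \frac{232129}{17856} \approx -13.0$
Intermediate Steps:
$o{\left(V \right)} = 4 + V$
$r{\left(j \right)} = \frac{1}{4 + j + j^{2}}$ ($r{\left(j \right)} = \frac{1}{j + \left(4 + j^{2}\right)} = \frac{1}{4 + j + j^{2}}$)
$\frac{r{\left(13 \right)}}{18 - 114} - 13 = \frac{1}{\left(18 - 114\right) \left(4 + 13 + 13^{2}\right)} - 13 = \frac{1}{\left(-96\right) \left(4 + 13 + 169\right)} - 13 = - \frac{1}{96 \cdot 186} - 13 = \left(- \frac{1}{96}\right) \frac{1}{186} - 13 = - \frac{1}{17856} - 13 = - \frac{232129}{17856}$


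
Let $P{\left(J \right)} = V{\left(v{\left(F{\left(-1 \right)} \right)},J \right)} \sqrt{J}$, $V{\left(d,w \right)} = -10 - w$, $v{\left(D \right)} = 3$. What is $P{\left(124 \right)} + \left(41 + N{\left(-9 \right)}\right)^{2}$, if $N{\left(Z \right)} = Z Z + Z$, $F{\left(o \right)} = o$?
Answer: $12769 - 268 \sqrt{31} \approx 11277.0$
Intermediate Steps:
$N{\left(Z \right)} = Z + Z^{2}$ ($N{\left(Z \right)} = Z^{2} + Z = Z + Z^{2}$)
$P{\left(J \right)} = \sqrt{J} \left(-10 - J\right)$ ($P{\left(J \right)} = \left(-10 - J\right) \sqrt{J} = \sqrt{J} \left(-10 - J\right)$)
$P{\left(124 \right)} + \left(41 + N{\left(-9 \right)}\right)^{2} = \sqrt{124} \left(-10 - 124\right) + \left(41 - 9 \left(1 - 9\right)\right)^{2} = 2 \sqrt{31} \left(-10 - 124\right) + \left(41 - -72\right)^{2} = 2 \sqrt{31} \left(-134\right) + \left(41 + 72\right)^{2} = - 268 \sqrt{31} + 113^{2} = - 268 \sqrt{31} + 12769 = 12769 - 268 \sqrt{31}$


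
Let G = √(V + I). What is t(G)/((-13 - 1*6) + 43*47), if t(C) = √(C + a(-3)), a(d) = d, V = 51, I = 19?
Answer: √(-3 + √70)/2002 ≈ 0.0011571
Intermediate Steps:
G = √70 (G = √(51 + 19) = √70 ≈ 8.3666)
t(C) = √(-3 + C) (t(C) = √(C - 3) = √(-3 + C))
t(G)/((-13 - 1*6) + 43*47) = √(-3 + √70)/((-13 - 1*6) + 43*47) = √(-3 + √70)/((-13 - 6) + 2021) = √(-3 + √70)/(-19 + 2021) = √(-3 + √70)/2002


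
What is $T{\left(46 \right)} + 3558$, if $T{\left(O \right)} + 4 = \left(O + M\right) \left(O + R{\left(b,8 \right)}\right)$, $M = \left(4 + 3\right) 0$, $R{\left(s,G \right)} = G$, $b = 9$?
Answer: $6038$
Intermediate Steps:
$M = 0$ ($M = 7 \cdot 0 = 0$)
$T{\left(O \right)} = -4 + O \left(8 + O\right)$ ($T{\left(O \right)} = -4 + \left(O + 0\right) \left(O + 8\right) = -4 + O \left(8 + O\right)$)
$T{\left(46 \right)} + 3558 = \left(-4 + 46^{2} + 8 \cdot 46\right) + 3558 = \left(-4 + 2116 + 368\right) + 3558 = 2480 + 3558 = 6038$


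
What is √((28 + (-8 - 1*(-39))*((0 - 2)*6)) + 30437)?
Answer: √30093 ≈ 173.47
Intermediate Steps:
√((28 + (-8 - 1*(-39))*((0 - 2)*6)) + 30437) = √((28 + (-8 + 39)*(-2*6)) + 30437) = √((28 + 31*(-12)) + 30437) = √((28 - 372) + 30437) = √(-344 + 30437) = √30093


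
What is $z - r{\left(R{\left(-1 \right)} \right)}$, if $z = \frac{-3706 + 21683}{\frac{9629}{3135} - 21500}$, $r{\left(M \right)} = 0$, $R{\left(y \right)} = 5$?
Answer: $- \frac{56357895}{67392871} \approx -0.83626$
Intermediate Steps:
$z = - \frac{56357895}{67392871}$ ($z = \frac{17977}{9629 \cdot \frac{1}{3135} - 21500} = \frac{17977}{\frac{9629}{3135} - 21500} = \frac{17977}{- \frac{67392871}{3135}} = 17977 \left(- \frac{3135}{67392871}\right) = - \frac{56357895}{67392871} \approx -0.83626$)
$z - r{\left(R{\left(-1 \right)} \right)} = - \frac{56357895}{67392871} - 0 = - \frac{56357895}{67392871} + 0 = - \frac{56357895}{67392871}$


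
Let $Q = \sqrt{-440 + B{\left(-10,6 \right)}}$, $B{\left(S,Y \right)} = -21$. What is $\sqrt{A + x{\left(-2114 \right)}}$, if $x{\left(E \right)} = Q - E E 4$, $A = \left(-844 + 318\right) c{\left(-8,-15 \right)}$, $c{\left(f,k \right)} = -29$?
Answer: $\sqrt{-17860730 + i \sqrt{461}} \approx 0.002 + 4226.2 i$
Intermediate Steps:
$Q = i \sqrt{461}$ ($Q = \sqrt{-440 - 21} = \sqrt{-461} = i \sqrt{461} \approx 21.471 i$)
$A = 15254$ ($A = \left(-844 + 318\right) \left(-29\right) = \left(-526\right) \left(-29\right) = 15254$)
$x{\left(E \right)} = - 4 E^{2} + i \sqrt{461}$ ($x{\left(E \right)} = i \sqrt{461} - E E 4 = i \sqrt{461} - E^{2} \cdot 4 = i \sqrt{461} - 4 E^{2} = - 4 E^{2} + i \sqrt{461}$)
$\sqrt{A + x{\left(-2114 \right)}} = \sqrt{15254 + \left(- 4 \left(-2114\right)^{2} + i \sqrt{461}\right)} = \sqrt{15254 + \left(\left(-4\right) 4468996 + i \sqrt{461}\right)} = \sqrt{15254 - \left(17875984 - i \sqrt{461}\right)} = \sqrt{-17860730 + i \sqrt{461}}$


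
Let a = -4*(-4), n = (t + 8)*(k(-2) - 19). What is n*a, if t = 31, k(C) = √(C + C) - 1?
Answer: -12480 + 1248*I ≈ -12480.0 + 1248.0*I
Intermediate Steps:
k(C) = -1 + √2*√C (k(C) = √(2*C) - 1 = √2*√C - 1 = -1 + √2*√C)
n = -780 + 78*I (n = (31 + 8)*((-1 + √2*√(-2)) - 19) = 39*((-1 + √2*(I*√2)) - 19) = 39*((-1 + 2*I) - 19) = 39*(-20 + 2*I) = -780 + 78*I ≈ -780.0 + 78.0*I)
a = 16
n*a = (-780 + 78*I)*16 = -12480 + 1248*I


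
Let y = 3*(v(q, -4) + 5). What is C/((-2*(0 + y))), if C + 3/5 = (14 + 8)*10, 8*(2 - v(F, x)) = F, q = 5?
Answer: -4388/765 ≈ -5.7359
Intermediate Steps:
v(F, x) = 2 - F/8
y = 153/8 (y = 3*((2 - 1/8*5) + 5) = 3*((2 - 5/8) + 5) = 3*(11/8 + 5) = 3*(51/8) = 153/8 ≈ 19.125)
C = 1097/5 (C = -3/5 + (14 + 8)*10 = -3/5 + 22*10 = -3/5 + 220 = 1097/5 ≈ 219.40)
C/((-2*(0 + y))) = 1097/(5*((-2*(0 + 153/8)))) = 1097/(5*((-2*153/8))) = 1097/(5*(-153/4)) = (1097/5)*(-4/153) = -4388/765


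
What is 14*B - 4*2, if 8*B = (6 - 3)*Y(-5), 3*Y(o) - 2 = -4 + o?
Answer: -81/4 ≈ -20.250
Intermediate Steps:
Y(o) = -⅔ + o/3 (Y(o) = ⅔ + (-4 + o)/3 = ⅔ + (-4/3 + o/3) = -⅔ + o/3)
B = -7/8 (B = ((6 - 3)*(-⅔ + (⅓)*(-5)))/8 = (3*(-⅔ - 5/3))/8 = (3*(-7/3))/8 = (⅛)*(-7) = -7/8 ≈ -0.87500)
14*B - 4*2 = 14*(-7/8) - 4*2 = -49/4 - 8 = -81/4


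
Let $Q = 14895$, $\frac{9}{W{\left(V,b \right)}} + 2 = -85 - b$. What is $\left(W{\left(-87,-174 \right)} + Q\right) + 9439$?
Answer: $\frac{705689}{29} \approx 24334.0$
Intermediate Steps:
$W{\left(V,b \right)} = \frac{9}{-87 - b}$ ($W{\left(V,b \right)} = \frac{9}{-2 - \left(85 + b\right)} = \frac{9}{-87 - b}$)
$\left(W{\left(-87,-174 \right)} + Q\right) + 9439 = \left(- \frac{9}{87 - 174} + 14895\right) + 9439 = \left(- \frac{9}{-87} + 14895\right) + 9439 = \left(\left(-9\right) \left(- \frac{1}{87}\right) + 14895\right) + 9439 = \left(\frac{3}{29} + 14895\right) + 9439 = \frac{431958}{29} + 9439 = \frac{705689}{29}$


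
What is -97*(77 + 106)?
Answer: -17751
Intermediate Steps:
-97*(77 + 106) = -97*183 = -17751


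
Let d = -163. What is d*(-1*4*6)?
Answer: 3912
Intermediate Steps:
d*(-1*4*6) = -163*(-1*4)*6 = -(-652)*6 = -163*(-24) = 3912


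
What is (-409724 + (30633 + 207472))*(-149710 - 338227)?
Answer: 83739260003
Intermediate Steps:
(-409724 + (30633 + 207472))*(-149710 - 338227) = (-409724 + 238105)*(-487937) = -171619*(-487937) = 83739260003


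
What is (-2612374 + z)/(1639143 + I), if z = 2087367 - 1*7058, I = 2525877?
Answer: -35471/277668 ≈ -0.12775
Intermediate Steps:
z = 2080309 (z = 2087367 - 7058 = 2080309)
(-2612374 + z)/(1639143 + I) = (-2612374 + 2080309)/(1639143 + 2525877) = -532065/4165020 = -532065*1/4165020 = -35471/277668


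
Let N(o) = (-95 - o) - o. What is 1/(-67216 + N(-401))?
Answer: -1/66509 ≈ -1.5036e-5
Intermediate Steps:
N(o) = -95 - 2*o
1/(-67216 + N(-401)) = 1/(-67216 + (-95 - 2*(-401))) = 1/(-67216 + (-95 + 802)) = 1/(-67216 + 707) = 1/(-66509) = -1/66509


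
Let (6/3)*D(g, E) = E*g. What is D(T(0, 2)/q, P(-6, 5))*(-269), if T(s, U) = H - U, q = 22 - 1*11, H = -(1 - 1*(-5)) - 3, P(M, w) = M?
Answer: -807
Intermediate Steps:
H = -9 (H = -(1 + 5) - 3 = -1*6 - 3 = -6 - 3 = -9)
q = 11 (q = 22 - 11 = 11)
T(s, U) = -9 - U
D(g, E) = E*g/2 (D(g, E) = (E*g)/2 = E*g/2)
D(T(0, 2)/q, P(-6, 5))*(-269) = ((1/2)*(-6)*((-9 - 1*2)/11))*(-269) = ((1/2)*(-6)*((-9 - 2)*(1/11)))*(-269) = ((1/2)*(-6)*(-11*1/11))*(-269) = ((1/2)*(-6)*(-1))*(-269) = 3*(-269) = -807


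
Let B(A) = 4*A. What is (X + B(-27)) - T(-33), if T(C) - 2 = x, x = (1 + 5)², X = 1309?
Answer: 1163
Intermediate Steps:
x = 36 (x = 6² = 36)
T(C) = 38 (T(C) = 2 + 36 = 38)
(X + B(-27)) - T(-33) = (1309 + 4*(-27)) - 1*38 = (1309 - 108) - 38 = 1201 - 38 = 1163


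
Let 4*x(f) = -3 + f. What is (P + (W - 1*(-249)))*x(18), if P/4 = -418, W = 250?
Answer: -17595/4 ≈ -4398.8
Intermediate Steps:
P = -1672 (P = 4*(-418) = -1672)
x(f) = -¾ + f/4 (x(f) = (-3 + f)/4 = -¾ + f/4)
(P + (W - 1*(-249)))*x(18) = (-1672 + (250 - 1*(-249)))*(-¾ + (¼)*18) = (-1672 + (250 + 249))*(-¾ + 9/2) = (-1672 + 499)*(15/4) = -1173*15/4 = -17595/4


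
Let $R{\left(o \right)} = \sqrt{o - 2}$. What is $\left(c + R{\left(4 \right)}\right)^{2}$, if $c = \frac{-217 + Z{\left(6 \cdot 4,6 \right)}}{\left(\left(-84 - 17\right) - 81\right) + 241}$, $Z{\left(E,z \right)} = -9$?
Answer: $\frac{58038}{3481} - \frac{452 \sqrt{2}}{59} \approx 5.8385$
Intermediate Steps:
$R{\left(o \right)} = \sqrt{-2 + o}$
$c = - \frac{226}{59}$ ($c = \frac{-217 - 9}{\left(\left(-84 - 17\right) - 81\right) + 241} = - \frac{226}{\left(-101 - 81\right) + 241} = - \frac{226}{-182 + 241} = - \frac{226}{59} \approx -3.8305$)
$\left(c + R{\left(4 \right)}\right)^{2} = \left(- \frac{226}{59} + \sqrt{-2 + 4}\right)^{2} = \left(- \frac{226}{59} + \sqrt{2}\right)^{2}$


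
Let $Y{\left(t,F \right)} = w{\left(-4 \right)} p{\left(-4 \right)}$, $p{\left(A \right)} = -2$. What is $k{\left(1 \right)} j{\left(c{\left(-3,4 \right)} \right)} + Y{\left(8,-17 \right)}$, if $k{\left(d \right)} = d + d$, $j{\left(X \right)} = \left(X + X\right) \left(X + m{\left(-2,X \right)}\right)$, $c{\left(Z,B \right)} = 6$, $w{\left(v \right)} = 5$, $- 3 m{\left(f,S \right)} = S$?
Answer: $86$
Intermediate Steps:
$m{\left(f,S \right)} = - \frac{S}{3}$
$Y{\left(t,F \right)} = -10$ ($Y{\left(t,F \right)} = 5 \left(-2\right) = -10$)
$j{\left(X \right)} = \frac{4 X^{2}}{3}$ ($j{\left(X \right)} = \left(X + X\right) \left(X - \frac{X}{3}\right) = 2 X \frac{2 X}{3} = \frac{4 X^{2}}{3}$)
$k{\left(d \right)} = 2 d$
$k{\left(1 \right)} j{\left(c{\left(-3,4 \right)} \right)} + Y{\left(8,-17 \right)} = 2 \cdot 1 \frac{4 \cdot 6^{2}}{3} - 10 = 2 \cdot \frac{4}{3} \cdot 36 - 10 = 2 \cdot 48 - 10 = 96 - 10 = 86$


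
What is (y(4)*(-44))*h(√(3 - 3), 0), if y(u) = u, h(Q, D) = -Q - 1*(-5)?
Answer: -880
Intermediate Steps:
h(Q, D) = 5 - Q (h(Q, D) = -Q + 5 = 5 - Q)
(y(4)*(-44))*h(√(3 - 3), 0) = (4*(-44))*(5 - √(3 - 3)) = -176*(5 - √0) = -176*(5 - 1*0) = -176*(5 + 0) = -176*5 = -880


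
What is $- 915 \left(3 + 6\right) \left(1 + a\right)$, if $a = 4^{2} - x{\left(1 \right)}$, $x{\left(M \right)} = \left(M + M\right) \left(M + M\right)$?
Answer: $-107055$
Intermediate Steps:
$x{\left(M \right)} = 4 M^{2}$ ($x{\left(M \right)} = 2 M 2 M = 4 M^{2}$)
$a = 12$ ($a = 4^{2} - 4 \cdot 1^{2} = 16 - 4 \cdot 1 = 16 - 4 = 12$)
$- 915 \left(3 + 6\right) \left(1 + a\right) = - 915 \left(3 + 6\right) \left(1 + 12\right) = - 915 \cdot 9 \cdot 13 = \left(-915\right) 117 = -107055$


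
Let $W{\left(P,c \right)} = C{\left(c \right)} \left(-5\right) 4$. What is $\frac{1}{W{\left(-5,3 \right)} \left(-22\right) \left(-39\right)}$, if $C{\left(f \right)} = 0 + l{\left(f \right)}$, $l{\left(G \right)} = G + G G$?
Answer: $- \frac{1}{205920} \approx -4.8563 \cdot 10^{-6}$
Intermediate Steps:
$l{\left(G \right)} = G + G^{2}$
$C{\left(f \right)} = f \left(1 + f\right)$ ($C{\left(f \right)} = 0 + f \left(1 + f\right) = f \left(1 + f\right)$)
$W{\left(P,c \right)} = - 20 c \left(1 + c\right)$ ($W{\left(P,c \right)} = c \left(1 + c\right) \left(-5\right) 4 = - 5 c \left(1 + c\right) 4 = - 20 c \left(1 + c\right)$)
$\frac{1}{W{\left(-5,3 \right)} \left(-22\right) \left(-39\right)} = \frac{1}{\left(-20\right) 3 \left(1 + 3\right) \left(-22\right) \left(-39\right)} = \frac{1}{\left(-20\right) 3 \cdot 4 \left(-22\right) \left(-39\right)} = \frac{1}{\left(-240\right) \left(-22\right) \left(-39\right)} = \frac{1}{5280 \left(-39\right)} = \frac{1}{-205920} = - \frac{1}{205920}$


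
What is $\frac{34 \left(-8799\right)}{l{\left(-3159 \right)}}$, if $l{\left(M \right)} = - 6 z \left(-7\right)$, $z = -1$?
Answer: $7123$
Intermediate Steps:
$l{\left(M \right)} = -42$ ($l{\left(M \right)} = \left(-6\right) \left(-1\right) \left(-7\right) = 6 \left(-7\right) = -42$)
$\frac{34 \left(-8799\right)}{l{\left(-3159 \right)}} = \frac{34 \left(-8799\right)}{-42} = \left(-299166\right) \left(- \frac{1}{42}\right) = 7123$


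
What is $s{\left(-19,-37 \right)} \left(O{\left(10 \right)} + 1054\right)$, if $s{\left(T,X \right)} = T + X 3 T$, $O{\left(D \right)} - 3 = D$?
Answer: $2230030$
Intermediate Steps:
$O{\left(D \right)} = 3 + D$
$s{\left(T,X \right)} = T + 3 T X$ ($s{\left(T,X \right)} = T + 3 X T = T + 3 T X$)
$s{\left(-19,-37 \right)} \left(O{\left(10 \right)} + 1054\right) = - 19 \left(1 + 3 \left(-37\right)\right) \left(\left(3 + 10\right) + 1054\right) = - 19 \left(1 - 111\right) \left(13 + 1054\right) = \left(-19\right) \left(-110\right) 1067 = 2090 \cdot 1067 = 2230030$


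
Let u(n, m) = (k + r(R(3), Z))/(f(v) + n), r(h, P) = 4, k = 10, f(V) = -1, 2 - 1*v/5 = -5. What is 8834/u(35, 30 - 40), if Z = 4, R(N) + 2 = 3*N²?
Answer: 21454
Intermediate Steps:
v = 35 (v = 10 - 5*(-5) = 10 + 25 = 35)
R(N) = -2 + 3*N²
u(n, m) = 14/(-1 + n) (u(n, m) = (10 + 4)/(-1 + n) = 14/(-1 + n))
8834/u(35, 30 - 40) = 8834/((14/(-1 + 35))) = 8834/((14/34)) = 8834/((14*(1/34))) = 8834/(7/17) = 8834*(17/7) = 21454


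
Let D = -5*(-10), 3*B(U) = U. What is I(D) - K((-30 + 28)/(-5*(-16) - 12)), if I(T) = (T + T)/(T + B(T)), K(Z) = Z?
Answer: 26/17 ≈ 1.5294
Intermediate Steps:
B(U) = U/3
D = 50
I(T) = 3/2 (I(T) = (T + T)/(T + T/3) = (2*T)/((4*T/3)) = (2*T)*(3/(4*T)) = 3/2)
I(D) - K((-30 + 28)/(-5*(-16) - 12)) = 3/2 - (-30 + 28)/(-5*(-16) - 12) = 3/2 - (-2)/(80 - 12) = 3/2 - (-2)/68 = 3/2 - 1*(-1/34) = 3/2 + 1/34 = 26/17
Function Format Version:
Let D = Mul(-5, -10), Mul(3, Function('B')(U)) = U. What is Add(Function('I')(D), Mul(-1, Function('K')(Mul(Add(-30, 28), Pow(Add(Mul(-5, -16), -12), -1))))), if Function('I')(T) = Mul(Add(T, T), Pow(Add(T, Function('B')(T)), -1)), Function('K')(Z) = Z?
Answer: Rational(26, 17) ≈ 1.5294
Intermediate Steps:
Function('B')(U) = Mul(Rational(1, 3), U)
D = 50
Function('I')(T) = Rational(3, 2) (Function('I')(T) = Mul(Add(T, T), Pow(Add(T, Mul(Rational(1, 3), T)), -1)) = Mul(Mul(2, T), Pow(Mul(Rational(4, 3), T), -1)) = Mul(Mul(2, T), Mul(Rational(3, 4), Pow(T, -1))) = Rational(3, 2))
Add(Function('I')(D), Mul(-1, Function('K')(Mul(Add(-30, 28), Pow(Add(Mul(-5, -16), -12), -1))))) = Add(Rational(3, 2), Mul(-1, Mul(Add(-30, 28), Pow(Add(Mul(-5, -16), -12), -1)))) = Add(Rational(3, 2), Mul(-1, Mul(-2, Pow(Add(80, -12), -1)))) = Add(Rational(3, 2), Mul(-1, Mul(-2, Pow(68, -1)))) = Add(Rational(3, 2), Mul(-1, Mul(-2, Rational(1, 68)))) = Add(Rational(3, 2), Mul(-1, Rational(-1, 34))) = Add(Rational(3, 2), Rational(1, 34)) = Rational(26, 17)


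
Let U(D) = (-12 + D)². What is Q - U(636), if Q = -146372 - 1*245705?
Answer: -781453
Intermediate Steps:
Q = -392077 (Q = -146372 - 245705 = -392077)
Q - U(636) = -392077 - (-12 + 636)² = -392077 - 1*624² = -392077 - 1*389376 = -392077 - 389376 = -781453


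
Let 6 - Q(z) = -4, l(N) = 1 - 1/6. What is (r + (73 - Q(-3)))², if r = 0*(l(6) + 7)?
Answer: 3969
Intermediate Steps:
l(N) = ⅚ (l(N) = 1 - 1*⅙ = 1 - ⅙ = ⅚)
Q(z) = 10 (Q(z) = 6 - 1*(-4) = 6 + 4 = 10)
r = 0 (r = 0*(⅚ + 7) = 0*(47/6) = 0)
(r + (73 - Q(-3)))² = (0 + (73 - 1*10))² = (0 + (73 - 10))² = (0 + 63)² = 63² = 3969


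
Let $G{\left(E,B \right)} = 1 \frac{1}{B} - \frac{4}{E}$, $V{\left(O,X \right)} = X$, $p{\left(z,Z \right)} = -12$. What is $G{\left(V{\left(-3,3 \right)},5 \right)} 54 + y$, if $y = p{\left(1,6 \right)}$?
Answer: $- \frac{366}{5} \approx -73.2$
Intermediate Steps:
$y = -12$
$G{\left(E,B \right)} = \frac{1}{B} - \frac{4}{E}$
$G{\left(V{\left(-3,3 \right)},5 \right)} 54 + y = \left(\frac{1}{5} - \frac{4}{3}\right) 54 - 12 = \left(- \frac{17}{15}\right) 54 - 12 = - \frac{306}{5} - 12 = - \frac{366}{5}$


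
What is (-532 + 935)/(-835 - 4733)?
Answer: -403/5568 ≈ -0.072378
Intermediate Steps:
(-532 + 935)/(-835 - 4733) = 403/(-5568) = 403*(-1/5568) = -403/5568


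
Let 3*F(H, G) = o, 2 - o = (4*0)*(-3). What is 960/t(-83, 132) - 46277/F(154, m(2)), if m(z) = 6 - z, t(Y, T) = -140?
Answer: -971913/14 ≈ -69422.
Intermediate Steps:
o = 2 (o = 2 - 4*0*(-3) = 2 - 0*(-3) = 2 - 1*0 = 2 + 0 = 2)
F(H, G) = ⅔ (F(H, G) = (⅓)*2 = ⅔)
960/t(-83, 132) - 46277/F(154, m(2)) = 960/(-140) - 46277/⅔ = 960*(-1/140) - 46277*3/2 = -48/7 - 138831/2 = -971913/14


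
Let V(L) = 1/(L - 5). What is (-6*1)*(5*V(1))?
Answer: 15/2 ≈ 7.5000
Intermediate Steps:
V(L) = 1/(-5 + L)
(-6*1)*(5*V(1)) = (-6*1)*(5/(-5 + 1)) = -30/(-4) = -30*(-1)/4 = -6*(-5/4) = 15/2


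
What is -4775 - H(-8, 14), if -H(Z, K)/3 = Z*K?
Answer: -5111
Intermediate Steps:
H(Z, K) = -3*K*Z (H(Z, K) = -3*Z*K = -3*K*Z)
-4775 - H(-8, 14) = -4775 - (-3)*14*(-8) = -4775 - 1*336 = -4775 - 336 = -5111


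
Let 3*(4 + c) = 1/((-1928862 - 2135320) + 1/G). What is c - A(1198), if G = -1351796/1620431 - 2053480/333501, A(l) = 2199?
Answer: -101487105699354658383143/46067683021142219889 ≈ -2203.0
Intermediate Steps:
G = -3778347967676/540415358931 (G = -1351796*1/1620431 - 2053480*1/333501 = -1351796/1620431 - 2053480/333501 = -3778347967676/540415358931 ≈ -6.9916)
c = -184270735862916847232/46067683021142219889 (c = -4 + 1/(3*((-1928862 - 2135320) + 1/(-3778347967676/540415358931))) = -4 + 1/(3*(-4064182 - 540415358931/3778347967676)) = -4 + 1/(3*(-15355894340380739963/3778347967676)) = -4 + (1/3)*(-3778347967676/15355894340380739963) = -4 - 3778347967676/46067683021142219889 = -184270735862916847232/46067683021142219889 ≈ -4.0000)
c - A(1198) = -184270735862916847232/46067683021142219889 - 1*2199 = -184270735862916847232/46067683021142219889 - 2199 = -101487105699354658383143/46067683021142219889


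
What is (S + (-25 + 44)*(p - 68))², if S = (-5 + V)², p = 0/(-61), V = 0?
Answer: 1605289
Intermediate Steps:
p = 0 (p = 0*(-1/61) = 0)
S = 25 (S = (-5 + 0)² = (-5)² = 25)
(S + (-25 + 44)*(p - 68))² = (25 + (-25 + 44)*(0 - 68))² = (25 + 19*(-68))² = (25 - 1292)² = (-1267)² = 1605289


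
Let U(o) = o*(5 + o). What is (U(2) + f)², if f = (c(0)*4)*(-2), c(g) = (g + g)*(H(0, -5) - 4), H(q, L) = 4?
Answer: 196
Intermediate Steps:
c(g) = 0 (c(g) = (g + g)*(4 - 4) = (2*g)*0 = 0)
f = 0 (f = (0*4)*(-2) = 0*(-2) = 0)
(U(2) + f)² = (2*(5 + 2) + 0)² = (2*7 + 0)² = (14 + 0)² = 14² = 196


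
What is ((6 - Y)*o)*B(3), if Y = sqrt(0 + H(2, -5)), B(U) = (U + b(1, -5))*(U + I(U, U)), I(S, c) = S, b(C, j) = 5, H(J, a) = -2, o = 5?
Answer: 1440 - 240*I*sqrt(2) ≈ 1440.0 - 339.41*I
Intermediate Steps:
B(U) = 2*U*(5 + U) (B(U) = (U + 5)*(U + U) = (5 + U)*(2*U) = 2*U*(5 + U))
Y = I*sqrt(2) (Y = sqrt(0 - 2) = sqrt(-2) = I*sqrt(2) ≈ 1.4142*I)
((6 - Y)*o)*B(3) = ((6 - I*sqrt(2))*5)*(2*3*(5 + 3)) = ((6 - I*sqrt(2))*5)*(2*3*8) = (30 - 5*I*sqrt(2))*48 = 1440 - 240*I*sqrt(2)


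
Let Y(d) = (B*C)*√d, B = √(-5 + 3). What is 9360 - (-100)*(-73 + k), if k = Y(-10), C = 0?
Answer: 2060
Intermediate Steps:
B = I*√2 (B = √(-2) = I*√2 ≈ 1.4142*I)
Y(d) = 0 (Y(d) = ((I*√2)*0)*√d = 0*√d = 0)
k = 0
9360 - (-100)*(-73 + k) = 9360 - (-100)*(-73 + 0) = 9360 - (-100)*(-73) = 9360 - 1*7300 = 9360 - 7300 = 2060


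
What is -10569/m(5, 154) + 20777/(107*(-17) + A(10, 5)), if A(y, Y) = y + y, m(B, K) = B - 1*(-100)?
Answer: -1009296/8995 ≈ -112.21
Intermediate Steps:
m(B, K) = 100 + B (m(B, K) = B + 100 = 100 + B)
A(y, Y) = 2*y
-10569/m(5, 154) + 20777/(107*(-17) + A(10, 5)) = -10569/(100 + 5) + 20777/(107*(-17) + 2*10) = -10569/105 + 20777/(-1819 + 20) = -10569*1/105 + 20777/(-1799) = -3523/35 + 20777*(-1/1799) = -3523/35 - 20777/1799 = -1009296/8995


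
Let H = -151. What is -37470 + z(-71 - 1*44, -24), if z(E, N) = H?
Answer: -37621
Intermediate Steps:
z(E, N) = -151
-37470 + z(-71 - 1*44, -24) = -37470 - 151 = -37621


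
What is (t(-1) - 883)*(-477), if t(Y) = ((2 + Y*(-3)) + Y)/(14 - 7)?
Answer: 2946429/7 ≈ 4.2092e+5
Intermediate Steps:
t(Y) = 2/7 - 2*Y/7 (t(Y) = ((2 - 3*Y) + Y)/7 = (2 - 2*Y)*(1/7) = 2/7 - 2*Y/7)
(t(-1) - 883)*(-477) = ((2/7 - 2/7*(-1)) - 883)*(-477) = ((2/7 + 2/7) - 883)*(-477) = (4/7 - 883)*(-477) = -6177/7*(-477) = 2946429/7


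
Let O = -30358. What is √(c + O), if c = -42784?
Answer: I*√73142 ≈ 270.45*I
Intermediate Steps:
√(c + O) = √(-42784 - 30358) = √(-73142) = I*√73142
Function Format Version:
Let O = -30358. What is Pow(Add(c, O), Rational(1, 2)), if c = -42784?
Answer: Mul(I, Pow(73142, Rational(1, 2))) ≈ Mul(270.45, I)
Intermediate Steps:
Pow(Add(c, O), Rational(1, 2)) = Pow(Add(-42784, -30358), Rational(1, 2)) = Pow(-73142, Rational(1, 2)) = Mul(I, Pow(73142, Rational(1, 2)))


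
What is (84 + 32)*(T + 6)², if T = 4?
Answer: 11600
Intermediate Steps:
(84 + 32)*(T + 6)² = (84 + 32)*(4 + 6)² = 116*10² = 116*100 = 11600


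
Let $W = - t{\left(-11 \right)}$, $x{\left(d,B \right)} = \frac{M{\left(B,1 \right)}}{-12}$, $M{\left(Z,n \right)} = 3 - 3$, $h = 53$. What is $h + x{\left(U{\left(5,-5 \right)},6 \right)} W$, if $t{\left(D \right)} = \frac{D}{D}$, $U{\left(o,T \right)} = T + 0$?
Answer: $53$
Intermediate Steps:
$U{\left(o,T \right)} = T$
$M{\left(Z,n \right)} = 0$ ($M{\left(Z,n \right)} = 3 - 3 = 0$)
$x{\left(d,B \right)} = 0$ ($x{\left(d,B \right)} = \frac{0}{-12} = 0 \left(- \frac{1}{12}\right) = 0$)
$t{\left(D \right)} = 1$
$W = -1$ ($W = \left(-1\right) 1 = -1$)
$h + x{\left(U{\left(5,-5 \right)},6 \right)} W = 53 + 0 \left(-1\right) = 53 + 0 = 53$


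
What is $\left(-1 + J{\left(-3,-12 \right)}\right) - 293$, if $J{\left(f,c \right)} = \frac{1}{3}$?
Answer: $- \frac{881}{3} \approx -293.67$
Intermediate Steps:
$J{\left(f,c \right)} = \frac{1}{3}$
$\left(-1 + J{\left(-3,-12 \right)}\right) - 293 = \left(-1 + \frac{1}{3}\right) - 293 = - \frac{2}{3} - 293 = - \frac{881}{3}$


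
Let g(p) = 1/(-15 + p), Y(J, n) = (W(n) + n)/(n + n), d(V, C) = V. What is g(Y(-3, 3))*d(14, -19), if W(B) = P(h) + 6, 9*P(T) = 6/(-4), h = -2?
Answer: -504/487 ≈ -1.0349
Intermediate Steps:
P(T) = -⅙ (P(T) = (6/(-4))/9 = (6*(-¼))/9 = (⅑)*(-3/2) = -⅙)
W(B) = 35/6 (W(B) = -⅙ + 6 = 35/6)
Y(J, n) = (35/6 + n)/(2*n) (Y(J, n) = (35/6 + n)/(n + n) = (35/6 + n)/((2*n)) = (35/6 + n)*(1/(2*n)) = (35/6 + n)/(2*n))
g(Y(-3, 3))*d(14, -19) = 14/(-15 + (1/12)*(35 + 6*3)/3) = 14/(-15 + (1/12)*(⅓)*(35 + 18)) = 14/(-15 + (1/12)*(⅓)*53) = 14/(-15 + 53/36) = 14/(-487/36) = -36/487*14 = -504/487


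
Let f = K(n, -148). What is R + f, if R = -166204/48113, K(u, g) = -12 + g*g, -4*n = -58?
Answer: 1053123592/48113 ≈ 21889.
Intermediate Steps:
n = 29/2 (n = -1/4*(-58) = 29/2 ≈ 14.500)
K(u, g) = -12 + g**2
R = -166204/48113 (R = -166204*1/48113 = -166204/48113 ≈ -3.4545)
f = 21892 (f = -12 + (-148)**2 = -12 + 21904 = 21892)
R + f = -166204/48113 + 21892 = 1053123592/48113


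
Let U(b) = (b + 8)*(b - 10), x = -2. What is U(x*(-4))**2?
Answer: 1024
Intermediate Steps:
U(b) = (-10 + b)*(8 + b) (U(b) = (8 + b)*(-10 + b) = (-10 + b)*(8 + b))
U(x*(-4))**2 = (-80 + (-2*(-4))**2 - (-4)*(-4))**2 = (-80 + 8**2 - 2*8)**2 = (-80 + 64 - 16)**2 = (-32)**2 = 1024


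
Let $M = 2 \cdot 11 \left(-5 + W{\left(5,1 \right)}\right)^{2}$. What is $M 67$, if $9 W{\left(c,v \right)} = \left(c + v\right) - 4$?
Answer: $\frac{2725426}{81} \approx 33647.0$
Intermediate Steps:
$W{\left(c,v \right)} = - \frac{4}{9} + \frac{c}{9} + \frac{v}{9}$ ($W{\left(c,v \right)} = \frac{\left(c + v\right) - 4}{9} = \frac{-4 + c + v}{9} = - \frac{4}{9} + \frac{c}{9} + \frac{v}{9}$)
$M = \frac{40678}{81}$ ($M = 2 \cdot 11 \left(-5 + \left(- \frac{4}{9} + \frac{1}{9} \cdot 5 + \frac{1}{9} \cdot 1\right)\right)^{2} = 22 \left(-5 + \left(- \frac{4}{9} + \frac{5}{9} + \frac{1}{9}\right)\right)^{2} = 22 \left(-5 + \frac{2}{9}\right)^{2} = 22 \left(- \frac{43}{9}\right)^{2} = 22 \cdot \frac{1849}{81} = \frac{40678}{81} \approx 502.2$)
$M 67 = \frac{40678}{81} \cdot 67 = \frac{2725426}{81}$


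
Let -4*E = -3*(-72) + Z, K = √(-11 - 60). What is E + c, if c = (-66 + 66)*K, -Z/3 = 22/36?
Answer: -1285/24 ≈ -53.542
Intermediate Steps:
Z = -11/6 (Z = -66/36 = -3*11/18 = -11/6 ≈ -1.8333)
K = I*√71 (K = √(-71) = I*√71 ≈ 8.4261*I)
E = -1285/24 (E = -(-3*(-72) - 11/6)/4 = -(216 - 11/6)/4 = -¼*1285/6 = -1285/24 ≈ -53.542)
c = 0 (c = (-66 + 66)*(I*√71) = 0*(I*√71) = 0)
E + c = -1285/24 + 0 = -1285/24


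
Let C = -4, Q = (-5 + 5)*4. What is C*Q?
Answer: 0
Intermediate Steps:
Q = 0 (Q = 0*4 = 0)
C*Q = -4*0 = 0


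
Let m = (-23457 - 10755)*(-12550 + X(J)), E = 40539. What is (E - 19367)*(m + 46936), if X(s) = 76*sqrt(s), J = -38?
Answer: 9091416352192 - 55049571264*I*sqrt(38) ≈ 9.0914e+12 - 3.3935e+11*I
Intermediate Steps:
m = 429360600 - 2600112*I*sqrt(38) (m = (-23457 - 10755)*(-12550 + 76*sqrt(-38)) = -34212*(-12550 + 76*(I*sqrt(38))) = -34212*(-12550 + 76*I*sqrt(38)) = 429360600 - 2600112*I*sqrt(38) ≈ 4.2936e+8 - 1.6028e+7*I)
(E - 19367)*(m + 46936) = (40539 - 19367)*((429360600 - 2600112*I*sqrt(38)) + 46936) = 21172*(429407536 - 2600112*I*sqrt(38)) = 9091416352192 - 55049571264*I*sqrt(38)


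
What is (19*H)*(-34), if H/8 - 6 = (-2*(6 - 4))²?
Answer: -113696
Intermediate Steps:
H = 176 (H = 48 + 8*(-2*(6 - 4))² = 48 + 8*(-2*2)² = 48 + 8*(-4)² = 48 + 8*16 = 48 + 128 = 176)
(19*H)*(-34) = (19*176)*(-34) = 3344*(-34) = -113696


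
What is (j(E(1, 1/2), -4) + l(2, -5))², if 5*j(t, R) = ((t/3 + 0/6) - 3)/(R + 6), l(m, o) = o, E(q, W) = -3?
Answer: 729/25 ≈ 29.160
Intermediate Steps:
j(t, R) = (-3 + t/3)/(5*(6 + R)) (j(t, R) = (((t/3 + 0/6) - 3)/(R + 6))/5 = (((t*(⅓) + 0*(⅙)) - 3)/(6 + R))/5 = (((t/3 + 0) - 3)/(6 + R))/5 = ((t/3 - 3)/(6 + R))/5 = ((-3 + t/3)/(6 + R))/5 = (-3 + t/3)/(5*(6 + R)))
(j(E(1, 1/2), -4) + l(2, -5))² = ((-9 - 3)/(15*(6 - 4)) - 5)² = ((1/15)*(-12)/2 - 5)² = ((1/15)*(½)*(-12) - 5)² = (-⅖ - 5)² = (-27/5)² = 729/25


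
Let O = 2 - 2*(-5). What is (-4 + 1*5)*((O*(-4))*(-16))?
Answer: 768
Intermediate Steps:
O = 12 (O = 2 + 10 = 12)
(-4 + 1*5)*((O*(-4))*(-16)) = (-4 + 1*5)*((12*(-4))*(-16)) = (-4 + 5)*(-48*(-16)) = 1*768 = 768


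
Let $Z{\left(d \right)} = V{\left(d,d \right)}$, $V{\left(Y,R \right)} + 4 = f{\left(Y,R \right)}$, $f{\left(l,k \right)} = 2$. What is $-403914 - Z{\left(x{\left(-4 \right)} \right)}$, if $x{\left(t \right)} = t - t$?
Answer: $-403912$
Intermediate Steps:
$x{\left(t \right)} = 0$
$V{\left(Y,R \right)} = -2$ ($V{\left(Y,R \right)} = -4 + 2 = -2$)
$Z{\left(d \right)} = -2$
$-403914 - Z{\left(x{\left(-4 \right)} \right)} = -403914 - -2 = -403914 + 2 = -403912$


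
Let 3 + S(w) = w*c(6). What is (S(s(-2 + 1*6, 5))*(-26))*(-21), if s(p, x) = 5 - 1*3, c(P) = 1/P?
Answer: -1456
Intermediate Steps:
c(P) = 1/P
s(p, x) = 2 (s(p, x) = 5 - 3 = 2)
S(w) = -3 + w/6
(S(s(-2 + 1*6, 5))*(-26))*(-21) = ((-3 + (1/6)*2)*(-26))*(-21) = ((-3 + 1/3)*(-26))*(-21) = -8/3*(-26)*(-21) = (208/3)*(-21) = -1456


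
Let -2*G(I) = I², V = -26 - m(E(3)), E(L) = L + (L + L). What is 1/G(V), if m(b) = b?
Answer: -2/1225 ≈ -0.0016327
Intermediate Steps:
E(L) = 3*L (E(L) = L + 2*L = 3*L)
V = -35 (V = -26 - 3*3 = -26 - 1*9 = -26 - 9 = -35)
G(I) = -I²/2
1/G(V) = 1/(-½*(-35)²) = 1/(-½*1225) = 1/(-1225/2) = -2/1225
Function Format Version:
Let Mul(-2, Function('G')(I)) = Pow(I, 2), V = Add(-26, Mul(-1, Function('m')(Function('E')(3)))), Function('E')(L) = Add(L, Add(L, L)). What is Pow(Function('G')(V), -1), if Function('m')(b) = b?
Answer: Rational(-2, 1225) ≈ -0.0016327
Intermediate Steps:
Function('E')(L) = Mul(3, L) (Function('E')(L) = Add(L, Mul(2, L)) = Mul(3, L))
V = -35 (V = Add(-26, Mul(-1, Mul(3, 3))) = Add(-26, Mul(-1, 9)) = Add(-26, -9) = -35)
Function('G')(I) = Mul(Rational(-1, 2), Pow(I, 2))
Pow(Function('G')(V), -1) = Pow(Mul(Rational(-1, 2), Pow(-35, 2)), -1) = Pow(Mul(Rational(-1, 2), 1225), -1) = Pow(Rational(-1225, 2), -1) = Rational(-2, 1225)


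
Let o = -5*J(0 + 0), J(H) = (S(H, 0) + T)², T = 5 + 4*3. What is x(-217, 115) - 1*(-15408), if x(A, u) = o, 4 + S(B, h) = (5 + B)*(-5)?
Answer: 14688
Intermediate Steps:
S(B, h) = -29 - 5*B (S(B, h) = -4 + (5 + B)*(-5) = -4 + (-25 - 5*B) = -29 - 5*B)
T = 17 (T = 5 + 12 = 17)
J(H) = (-12 - 5*H)² (J(H) = ((-29 - 5*H) + 17)² = (-12 - 5*H)²)
o = -720 (o = -5*(12 + 5*(0 + 0))² = -5*(12 + 5*0)² = -5*(12 + 0)² = -5*12² = -5*144 = -720)
x(A, u) = -720
x(-217, 115) - 1*(-15408) = -720 - 1*(-15408) = -720 + 15408 = 14688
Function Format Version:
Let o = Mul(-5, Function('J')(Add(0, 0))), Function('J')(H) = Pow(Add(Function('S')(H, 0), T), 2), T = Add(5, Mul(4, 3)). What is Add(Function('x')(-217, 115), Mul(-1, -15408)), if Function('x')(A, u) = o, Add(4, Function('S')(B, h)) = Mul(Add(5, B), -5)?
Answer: 14688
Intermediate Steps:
Function('S')(B, h) = Add(-29, Mul(-5, B)) (Function('S')(B, h) = Add(-4, Mul(Add(5, B), -5)) = Add(-4, Add(-25, Mul(-5, B))) = Add(-29, Mul(-5, B)))
T = 17 (T = Add(5, 12) = 17)
Function('J')(H) = Pow(Add(-12, Mul(-5, H)), 2) (Function('J')(H) = Pow(Add(Add(-29, Mul(-5, H)), 17), 2) = Pow(Add(-12, Mul(-5, H)), 2))
o = -720 (o = Mul(-5, Pow(Add(12, Mul(5, Add(0, 0))), 2)) = Mul(-5, Pow(Add(12, Mul(5, 0)), 2)) = Mul(-5, Pow(Add(12, 0), 2)) = Mul(-5, Pow(12, 2)) = Mul(-5, 144) = -720)
Function('x')(A, u) = -720
Add(Function('x')(-217, 115), Mul(-1, -15408)) = Add(-720, Mul(-1, -15408)) = Add(-720, 15408) = 14688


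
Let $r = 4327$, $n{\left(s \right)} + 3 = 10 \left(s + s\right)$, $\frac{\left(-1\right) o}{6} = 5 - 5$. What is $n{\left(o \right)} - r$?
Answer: $-4330$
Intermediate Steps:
$o = 0$ ($o = - 6 \left(5 - 5\right) = \left(-6\right) 0 = 0$)
$n{\left(s \right)} = -3 + 20 s$ ($n{\left(s \right)} = -3 + 10 \left(s + s\right) = -3 + 10 \cdot 2 s = -3 + 20 s$)
$n{\left(o \right)} - r = \left(-3 + 20 \cdot 0\right) - 4327 = \left(-3 + 0\right) - 4327 = -3 - 4327 = -4330$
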